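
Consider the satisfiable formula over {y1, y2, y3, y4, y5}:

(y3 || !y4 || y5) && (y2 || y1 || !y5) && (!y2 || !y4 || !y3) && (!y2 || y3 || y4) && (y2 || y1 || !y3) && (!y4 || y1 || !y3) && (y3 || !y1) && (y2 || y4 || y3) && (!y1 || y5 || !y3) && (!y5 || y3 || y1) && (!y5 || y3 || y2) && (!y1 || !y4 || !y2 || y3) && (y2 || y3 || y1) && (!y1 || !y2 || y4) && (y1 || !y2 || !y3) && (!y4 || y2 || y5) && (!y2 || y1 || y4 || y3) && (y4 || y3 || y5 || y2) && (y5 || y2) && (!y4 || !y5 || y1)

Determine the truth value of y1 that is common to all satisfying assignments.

Suppose y1 = false.
Branch on y2: set y2 = true.
(!y3) alone gives y3 = false.
(y4) alone gives y4 = true.
(y5) alone gives y5 = true.
That conflicts with the unit clause (!y5).
Backtrack on y2: now try y2 = false.
(!y5) alone gives y5 = false.
That conflicts with the unit clause (y5).
Neither y2 = true nor y2 = false works.
So every satisfying assignment has y1 = True.

True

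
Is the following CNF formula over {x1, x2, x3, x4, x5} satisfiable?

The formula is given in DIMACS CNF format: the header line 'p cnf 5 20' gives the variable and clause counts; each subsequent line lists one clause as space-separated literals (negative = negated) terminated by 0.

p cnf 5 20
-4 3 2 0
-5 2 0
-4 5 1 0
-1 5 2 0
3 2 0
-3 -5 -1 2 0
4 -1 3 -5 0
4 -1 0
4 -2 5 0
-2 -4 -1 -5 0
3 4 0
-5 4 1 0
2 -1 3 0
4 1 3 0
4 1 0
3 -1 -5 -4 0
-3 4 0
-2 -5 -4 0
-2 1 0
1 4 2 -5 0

Try x5 = False.
Try x4 = True.
The clause (x1) is unit, so x1 = True.
The clause (x2) is unit, so x2 = True.
Every clause is now satisfied; x3 is unconstrained.
A satisfying assignment: x1 ↦ True; x2 ↦ True; x3 ↦ False; x4 ↦ True; x5 ↦ False.

Yes, satisfiable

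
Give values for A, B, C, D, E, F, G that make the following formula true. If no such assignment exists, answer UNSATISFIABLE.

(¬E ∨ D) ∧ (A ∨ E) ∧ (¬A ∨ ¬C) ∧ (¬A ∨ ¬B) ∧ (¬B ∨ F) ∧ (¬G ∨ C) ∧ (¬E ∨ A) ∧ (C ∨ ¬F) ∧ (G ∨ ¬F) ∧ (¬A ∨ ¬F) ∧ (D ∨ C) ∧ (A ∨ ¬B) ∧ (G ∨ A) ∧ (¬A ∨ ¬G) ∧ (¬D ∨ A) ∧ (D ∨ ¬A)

Try E = True.
The clause (D) is unit, so D = True.
The clause (A) is unit, so A = True.
The clause (¬C) is unit, so C = False.
The clause (¬B) is unit, so B = False.
The clause (¬G) is unit, so G = False.
The clause (¬F) is unit, so F = False.
Every clause now holds.

A: True,  B: False,  C: False,  D: True,  E: True,  F: False,  G: False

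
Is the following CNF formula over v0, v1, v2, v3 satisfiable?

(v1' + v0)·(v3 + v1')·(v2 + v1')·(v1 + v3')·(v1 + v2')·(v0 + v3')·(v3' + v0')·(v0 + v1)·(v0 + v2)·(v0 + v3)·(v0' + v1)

Suppose v1 = 0.
The clause (v3') is unit, so v3 = 0.
The clause (v2') is unit, so v2 = 0.
The clause (v0) is unit, so v0 = 1.
Now (v0') is unsatisfied and unit — conflict.
Undo v1 and try v1 = 1.
The clause (v0) is unit, so v0 = 1.
The clause (v3) is unit, so v3 = 1.
Now (v3') is unsatisfied and unit — conflict.
Both values of v1 lead to a conflict.
No assignment satisfies every clause.

Unsatisfiable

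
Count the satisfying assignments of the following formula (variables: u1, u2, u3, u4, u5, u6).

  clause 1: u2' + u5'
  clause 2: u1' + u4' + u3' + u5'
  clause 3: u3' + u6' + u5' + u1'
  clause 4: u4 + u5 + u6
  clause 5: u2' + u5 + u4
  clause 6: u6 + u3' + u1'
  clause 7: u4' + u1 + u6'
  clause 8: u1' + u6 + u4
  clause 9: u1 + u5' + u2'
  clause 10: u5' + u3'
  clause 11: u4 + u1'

There are 2^6 = 64 truth assignments over (u1, u2, u3, u4, u5, u6).
Split on u6. With u6 = 1, the clauses containing u6 are satisfied and u6' drops from the rest; 8 of the 2^5 = 32 assignments to the other variables satisfy what remains.
With u6 = 0, by the same count on the reduced clause set, 9 assignments work.
(One model: u1=F, u2=F, u3=F, u4=F, u5=F, u6=T.)
Total: 8 + 9 = 17.

17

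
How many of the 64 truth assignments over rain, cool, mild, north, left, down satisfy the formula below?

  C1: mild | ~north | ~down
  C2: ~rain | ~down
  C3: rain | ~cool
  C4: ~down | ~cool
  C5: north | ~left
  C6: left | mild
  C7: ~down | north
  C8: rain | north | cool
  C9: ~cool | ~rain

9

There are 2^6 = 64 truth assignments over (rain, cool, mild, north, left, down).
Split on rain. With rain = 1, the clauses containing rain are satisfied and ~rain drops from the rest; 4 of the 2^5 = 32 assignments to the other variables satisfy what remains.
With rain = 0, by the same count on the reduced clause set, 5 assignments work.
(One model: rain=F, cool=F, mild=F, north=T, left=T, down=F.)
Total: 4 + 5 = 9.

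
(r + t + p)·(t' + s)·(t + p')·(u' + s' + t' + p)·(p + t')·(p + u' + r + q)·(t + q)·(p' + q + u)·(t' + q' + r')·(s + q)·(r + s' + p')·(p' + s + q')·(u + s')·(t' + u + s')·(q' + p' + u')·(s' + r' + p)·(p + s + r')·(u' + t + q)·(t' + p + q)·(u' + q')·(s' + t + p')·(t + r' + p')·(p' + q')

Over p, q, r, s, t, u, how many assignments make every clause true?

1

There are 2^6 = 64 truth assignments over (p, q, r, s, t, u).
Split on r. With r = 1, the clauses containing r are satisfied and r' drops from the rest; 1 of the 2^5 = 32 assignments to the other variables satisfy what remains.
With r = 0, by the same count on the reduced clause set, 0 assignments work.
(One model: p=T, q=F, r=T, s=T, t=T, u=T.)
Total: 1 + 0 = 1.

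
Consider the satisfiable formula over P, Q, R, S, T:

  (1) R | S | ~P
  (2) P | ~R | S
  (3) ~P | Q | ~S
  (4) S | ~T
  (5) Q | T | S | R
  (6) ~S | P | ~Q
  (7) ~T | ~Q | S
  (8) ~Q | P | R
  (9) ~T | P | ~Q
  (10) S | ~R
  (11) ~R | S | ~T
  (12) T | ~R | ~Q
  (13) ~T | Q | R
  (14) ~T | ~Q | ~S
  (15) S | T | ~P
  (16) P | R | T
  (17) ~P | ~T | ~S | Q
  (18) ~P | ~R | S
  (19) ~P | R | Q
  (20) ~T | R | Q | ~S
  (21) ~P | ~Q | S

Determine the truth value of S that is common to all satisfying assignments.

Suppose S = 0.
(~T) alone gives T = 0.
(~R) alone gives R = 0.
(~P) alone gives P = 0.
But (P) is also a unit clause — contradiction.
So every satisfying assignment has S = True.

True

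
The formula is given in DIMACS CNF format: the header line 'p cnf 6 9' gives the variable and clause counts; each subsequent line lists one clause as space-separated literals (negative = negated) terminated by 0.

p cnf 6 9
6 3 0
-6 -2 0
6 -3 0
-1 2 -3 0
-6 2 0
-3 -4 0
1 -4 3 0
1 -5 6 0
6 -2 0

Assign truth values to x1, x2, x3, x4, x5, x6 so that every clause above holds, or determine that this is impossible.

UNSATISFIABLE

Branch on x6: set x6 = True.
(¬x2) alone gives x2 = False.
But (x2) is also a unit clause — contradiction.
So x6 must be the other value — set x6 = False.
(x3) alone gives x3 = True.
But (¬x3) is also a unit clause — contradiction.
Neither x6 = True nor x6 = False works.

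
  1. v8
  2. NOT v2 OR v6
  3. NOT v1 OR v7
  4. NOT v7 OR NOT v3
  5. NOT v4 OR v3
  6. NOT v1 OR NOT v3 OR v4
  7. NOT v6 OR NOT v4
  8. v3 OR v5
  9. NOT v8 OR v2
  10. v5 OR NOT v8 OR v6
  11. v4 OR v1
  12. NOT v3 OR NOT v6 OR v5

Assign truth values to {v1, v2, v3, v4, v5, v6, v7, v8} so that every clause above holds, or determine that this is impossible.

From the singleton clause (v8), v8 = true.
From the singleton clause (v2), v2 = true.
From the singleton clause (v6), v6 = true.
From the singleton clause (NOT v4), v4 = false.
From the singleton clause (v1), v1 = true.
From the singleton clause (v7), v7 = true.
From the singleton clause (NOT v3), v3 = false.
From the singleton clause (v5), v5 = true.
All clauses are satisfied.

v1=true,  v2=true,  v3=false,  v4=false,  v5=true,  v6=true,  v7=true,  v8=true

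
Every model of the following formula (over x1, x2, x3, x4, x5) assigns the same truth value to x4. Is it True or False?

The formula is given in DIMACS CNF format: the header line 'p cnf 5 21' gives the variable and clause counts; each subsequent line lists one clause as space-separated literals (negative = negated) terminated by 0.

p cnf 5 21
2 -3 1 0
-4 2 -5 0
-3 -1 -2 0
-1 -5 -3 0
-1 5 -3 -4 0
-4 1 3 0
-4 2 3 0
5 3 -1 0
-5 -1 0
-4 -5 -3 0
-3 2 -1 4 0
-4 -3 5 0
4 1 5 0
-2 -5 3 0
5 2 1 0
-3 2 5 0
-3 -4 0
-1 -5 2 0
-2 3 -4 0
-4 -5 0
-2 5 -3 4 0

Suppose x4 = True.
(¬x3) alone gives x3 = False.
(x1) alone gives x1 = True.
(x2) alone gives x2 = True.
That conflicts with the unit clause (¬x2).
So every satisfying assignment has x4 = False.

False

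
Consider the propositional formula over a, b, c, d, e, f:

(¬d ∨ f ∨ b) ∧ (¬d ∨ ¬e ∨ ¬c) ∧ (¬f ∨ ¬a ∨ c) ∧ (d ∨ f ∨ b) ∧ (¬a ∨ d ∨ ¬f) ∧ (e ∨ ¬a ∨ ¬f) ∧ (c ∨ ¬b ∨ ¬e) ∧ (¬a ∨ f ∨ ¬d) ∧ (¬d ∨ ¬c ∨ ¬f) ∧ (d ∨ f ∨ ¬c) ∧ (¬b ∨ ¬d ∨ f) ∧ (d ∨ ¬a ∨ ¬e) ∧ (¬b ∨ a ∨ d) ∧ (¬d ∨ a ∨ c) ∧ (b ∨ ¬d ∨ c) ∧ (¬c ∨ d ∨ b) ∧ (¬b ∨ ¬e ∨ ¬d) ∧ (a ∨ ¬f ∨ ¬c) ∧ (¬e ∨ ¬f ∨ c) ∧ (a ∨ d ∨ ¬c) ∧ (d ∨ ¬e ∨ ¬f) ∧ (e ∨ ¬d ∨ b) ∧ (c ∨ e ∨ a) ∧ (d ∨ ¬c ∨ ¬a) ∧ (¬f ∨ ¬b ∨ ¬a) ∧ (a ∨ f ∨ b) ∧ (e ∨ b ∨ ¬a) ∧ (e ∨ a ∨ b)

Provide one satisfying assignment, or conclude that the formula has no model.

a=True; b=True; c=False; d=False; e=False; f=False

Suppose d = False.
Suppose f = False.
(b) alone gives b = True.
(¬c) alone gives c = False.
(¬e) alone gives e = False.
(a) alone gives a = True.
This assignment satisfies each clause.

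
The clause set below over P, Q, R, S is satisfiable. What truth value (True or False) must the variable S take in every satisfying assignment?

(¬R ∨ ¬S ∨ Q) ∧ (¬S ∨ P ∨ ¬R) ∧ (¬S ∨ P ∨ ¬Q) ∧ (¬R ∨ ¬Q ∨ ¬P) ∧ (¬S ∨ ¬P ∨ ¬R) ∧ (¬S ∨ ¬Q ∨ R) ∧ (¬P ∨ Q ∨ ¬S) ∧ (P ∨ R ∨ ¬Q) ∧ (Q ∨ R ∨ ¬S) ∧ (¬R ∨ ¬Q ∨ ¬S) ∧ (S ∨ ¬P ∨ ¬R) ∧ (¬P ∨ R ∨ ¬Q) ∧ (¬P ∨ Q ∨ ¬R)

Suppose S = True.
Try R = False.
(¬Q) alone gives Q = False.
But (Q) is also a unit clause — contradiction.
Undo R and try R = True.
(Q) alone gives Q = True.
But (¬Q) is also a unit clause — contradiction.
Neither R = True nor R = False works.
So every satisfying assignment has S = False.

False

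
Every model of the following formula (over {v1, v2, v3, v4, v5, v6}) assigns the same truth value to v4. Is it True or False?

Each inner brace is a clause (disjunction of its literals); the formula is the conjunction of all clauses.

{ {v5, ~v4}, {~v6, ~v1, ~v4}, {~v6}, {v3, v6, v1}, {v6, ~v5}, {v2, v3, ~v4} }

False

Suppose v4 = 1.
Unit clause (v5) forces v5 = 1.
Unit clause (~v6) forces v6 = 0.
Now (v6) is unsatisfied and unit — conflict.
So every satisfying assignment has v4 = False.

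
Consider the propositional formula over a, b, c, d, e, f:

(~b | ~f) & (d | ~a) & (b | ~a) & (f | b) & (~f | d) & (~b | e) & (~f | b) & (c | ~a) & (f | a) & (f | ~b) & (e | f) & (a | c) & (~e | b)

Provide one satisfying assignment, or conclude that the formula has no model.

UNSATISFIABLE

Branch on b: set b = 0.
From the singleton clause (~a), a = 0.
From the singleton clause (f), f = 1.
But (~f) is also a unit clause — contradiction.
Undo b and try b = 1.
From the singleton clause (~f), f = 0.
But (f) is also a unit clause — contradiction.
Both values of b lead to a conflict.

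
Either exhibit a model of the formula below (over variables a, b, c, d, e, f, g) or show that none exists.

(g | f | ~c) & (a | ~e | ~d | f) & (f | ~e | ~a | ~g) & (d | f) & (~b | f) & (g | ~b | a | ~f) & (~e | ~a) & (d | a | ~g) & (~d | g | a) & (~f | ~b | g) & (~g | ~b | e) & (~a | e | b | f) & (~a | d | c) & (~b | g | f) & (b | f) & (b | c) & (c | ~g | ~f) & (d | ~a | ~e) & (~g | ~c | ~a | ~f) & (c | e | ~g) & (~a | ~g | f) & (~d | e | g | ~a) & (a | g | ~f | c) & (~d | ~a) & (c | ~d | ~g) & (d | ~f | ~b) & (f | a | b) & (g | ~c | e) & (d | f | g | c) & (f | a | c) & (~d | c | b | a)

Case d = 0:
From the singleton clause (f), f = 1.
From the singleton clause (~b), b = 0.
From the singleton clause (c), c = 1.
Case e = 1:
From the singleton clause (~a), a = 0.
From the singleton clause (~g), g = 0.
This assignment satisfies each clause.

a ↦ 0; b ↦ 0; c ↦ 1; d ↦ 0; e ↦ 1; f ↦ 1; g ↦ 0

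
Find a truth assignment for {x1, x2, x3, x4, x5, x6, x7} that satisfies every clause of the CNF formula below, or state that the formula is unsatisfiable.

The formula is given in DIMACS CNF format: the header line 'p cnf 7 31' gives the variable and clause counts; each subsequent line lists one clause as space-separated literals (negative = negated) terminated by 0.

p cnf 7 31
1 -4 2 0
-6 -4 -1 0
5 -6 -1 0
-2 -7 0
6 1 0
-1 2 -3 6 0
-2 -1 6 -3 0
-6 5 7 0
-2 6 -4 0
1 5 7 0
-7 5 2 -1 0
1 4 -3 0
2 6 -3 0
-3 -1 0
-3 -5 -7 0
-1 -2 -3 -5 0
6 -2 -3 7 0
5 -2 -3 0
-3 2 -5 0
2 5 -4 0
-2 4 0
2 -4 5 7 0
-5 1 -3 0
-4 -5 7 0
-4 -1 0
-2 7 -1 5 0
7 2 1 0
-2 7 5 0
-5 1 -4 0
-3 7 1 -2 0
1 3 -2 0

Case x2 = False:
Case x1 = True:
From the singleton clause (¬x3), x3 = False.
From the singleton clause (¬x4), x4 = False.
Case x5 = True:
All clauses hold; x6, x7 can take either value.

x1: True, x2: False, x3: False, x4: False, x5: True, x6: False, x7: True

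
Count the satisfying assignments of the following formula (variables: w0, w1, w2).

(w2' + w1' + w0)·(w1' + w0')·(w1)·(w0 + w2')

1

There are 2^3 = 8 truth assignments over (w0, w1, w2).
Check each against the 4 clauses (columns in the order w0, w1, w2):
  F F F  ✗ fails (w1)
  F F T  ✗ fails (w1)
  F T F  ✓ satisfies all
  F T T  ✗ fails (w2' + w1' + w0)
  T F F  ✗ fails (w1)
  T F T  ✗ fails (w1)
  T T F  ✗ fails (w1' + w0')
  T T T  ✗ fails (w1' + w0')
1 of the 8 rows is a model.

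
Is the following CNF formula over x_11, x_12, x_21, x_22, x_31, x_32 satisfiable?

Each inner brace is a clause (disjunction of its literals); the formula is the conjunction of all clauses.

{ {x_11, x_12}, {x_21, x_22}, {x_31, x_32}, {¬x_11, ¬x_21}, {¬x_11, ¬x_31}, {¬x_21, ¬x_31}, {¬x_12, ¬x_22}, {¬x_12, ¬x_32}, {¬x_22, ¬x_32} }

Unsatisfiable

Suppose x_11 = True.
The clause (¬x_21) is unit, so x_21 = False.
The clause (x_22) is unit, so x_22 = True.
The clause (¬x_31) is unit, so x_31 = False.
The clause (x_32) is unit, so x_32 = True.
That conflicts with the unit clause (¬x_32).
Backtrack on x_11: now try x_11 = False.
The clause (x_12) is unit, so x_12 = True.
The clause (¬x_22) is unit, so x_22 = False.
The clause (x_21) is unit, so x_21 = True.
The clause (¬x_31) is unit, so x_31 = False.
The clause (x_32) is unit, so x_32 = True.
That conflicts with the unit clause (¬x_32).
Either choice for x_11 ends in contradiction.
No assignment satisfies every clause.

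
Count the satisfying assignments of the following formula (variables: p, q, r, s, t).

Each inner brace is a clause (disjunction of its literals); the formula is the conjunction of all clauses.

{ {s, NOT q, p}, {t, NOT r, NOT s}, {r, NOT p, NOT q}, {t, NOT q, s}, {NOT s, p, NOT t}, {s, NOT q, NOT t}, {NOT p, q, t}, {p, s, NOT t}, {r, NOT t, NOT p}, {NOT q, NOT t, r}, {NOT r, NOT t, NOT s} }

5

There are 2^5 = 32 truth assignments over (p, q, r, s, t).
Split on p. With p = true, the clauses containing p are satisfied and NOT p drops from the rest; 1 of the 2^4 = 16 assignments to the other variables satisfy what remains.
With p = false, by the same count on the reduced clause set, 4 assignments work.
(One model: p=F, q=F, r=F, s=F, t=F.)
Total: 1 + 4 = 5.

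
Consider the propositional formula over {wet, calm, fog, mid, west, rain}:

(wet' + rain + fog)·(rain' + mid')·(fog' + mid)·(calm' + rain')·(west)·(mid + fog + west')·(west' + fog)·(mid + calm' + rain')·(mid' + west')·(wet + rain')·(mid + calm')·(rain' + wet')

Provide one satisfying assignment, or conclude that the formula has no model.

UNSATISFIABLE

(west) alone gives west = 1.
(fog) alone gives fog = 1.
(mid) alone gives mid = 1.
Now (mid') is unsatisfied and unit — conflict.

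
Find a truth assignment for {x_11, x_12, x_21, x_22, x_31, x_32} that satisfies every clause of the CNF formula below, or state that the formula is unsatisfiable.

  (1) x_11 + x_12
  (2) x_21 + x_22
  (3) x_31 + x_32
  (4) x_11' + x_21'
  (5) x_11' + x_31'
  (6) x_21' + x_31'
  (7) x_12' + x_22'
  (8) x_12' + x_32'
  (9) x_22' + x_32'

UNSATISFIABLE

Try x_11 = 1.
Unit clause (x_21') forces x_21 = 0.
Unit clause (x_22) forces x_22 = 1.
Unit clause (x_31') forces x_31 = 0.
Unit clause (x_32) forces x_32 = 1.
But (x_32') is also a unit clause — contradiction.
So x_11 must be the other value — set x_11 = 0.
Unit clause (x_12) forces x_12 = 1.
Unit clause (x_22') forces x_22 = 0.
Unit clause (x_21) forces x_21 = 1.
Unit clause (x_31') forces x_31 = 0.
Unit clause (x_32) forces x_32 = 1.
But (x_32') is also a unit clause — contradiction.
Both values of x_11 lead to a conflict.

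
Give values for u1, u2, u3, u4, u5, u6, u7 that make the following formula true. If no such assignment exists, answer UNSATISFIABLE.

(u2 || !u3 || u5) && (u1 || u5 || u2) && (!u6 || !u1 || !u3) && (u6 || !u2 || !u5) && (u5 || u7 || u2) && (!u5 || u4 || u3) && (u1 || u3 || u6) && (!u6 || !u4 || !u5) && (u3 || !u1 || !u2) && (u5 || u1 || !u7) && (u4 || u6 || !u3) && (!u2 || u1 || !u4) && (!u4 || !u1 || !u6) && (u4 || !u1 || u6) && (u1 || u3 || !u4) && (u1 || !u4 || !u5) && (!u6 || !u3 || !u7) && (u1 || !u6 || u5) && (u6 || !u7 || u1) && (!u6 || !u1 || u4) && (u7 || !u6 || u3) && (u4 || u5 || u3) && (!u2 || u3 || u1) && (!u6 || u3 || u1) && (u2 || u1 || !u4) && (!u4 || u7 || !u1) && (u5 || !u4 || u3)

Suppose u2 = false.
Suppose u3 = true.
(u5) alone gives u5 = true.
Suppose u6 = false.
(u4) alone gives u4 = true.
(u1) alone gives u1 = true.
(u7) alone gives u7 = true.
All clauses are satisfied.

u1=true,  u2=false,  u3=true,  u4=true,  u5=true,  u6=false,  u7=true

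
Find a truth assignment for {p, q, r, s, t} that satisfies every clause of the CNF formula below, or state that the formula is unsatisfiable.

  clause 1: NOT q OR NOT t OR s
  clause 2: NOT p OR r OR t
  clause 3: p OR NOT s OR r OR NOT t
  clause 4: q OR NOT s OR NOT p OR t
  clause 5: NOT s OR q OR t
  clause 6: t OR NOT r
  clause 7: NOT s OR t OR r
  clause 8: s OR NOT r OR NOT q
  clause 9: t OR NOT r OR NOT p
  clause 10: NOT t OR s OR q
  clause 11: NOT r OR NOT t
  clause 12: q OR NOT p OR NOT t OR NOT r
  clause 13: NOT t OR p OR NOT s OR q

p ↦ false; q ↦ false; r ↦ false; s ↦ false; t ↦ false

Branch on t: set t = false.
(NOT r) alone gives r = false.
(NOT p) alone gives p = false.
(NOT s) alone gives s = false.
Every clause is now satisfied; q is unconstrained.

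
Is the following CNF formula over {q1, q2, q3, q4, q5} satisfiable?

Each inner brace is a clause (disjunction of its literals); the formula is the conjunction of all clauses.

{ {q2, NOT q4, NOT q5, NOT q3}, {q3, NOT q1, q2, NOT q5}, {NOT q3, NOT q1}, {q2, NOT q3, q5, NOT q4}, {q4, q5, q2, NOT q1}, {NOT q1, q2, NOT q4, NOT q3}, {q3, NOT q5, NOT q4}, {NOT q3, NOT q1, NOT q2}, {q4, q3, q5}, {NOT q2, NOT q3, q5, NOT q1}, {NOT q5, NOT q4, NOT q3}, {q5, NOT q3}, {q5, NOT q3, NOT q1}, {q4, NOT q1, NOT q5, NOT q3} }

Yes

Suppose q3 = true.
(NOT q1) alone gives q1 = false.
(q5) alone gives q5 = true.
(NOT q4) alone gives q4 = false.
No clause remains; q2 is free.
A satisfying assignment: q1 ↦ false,  q2 ↦ true,  q3 ↦ true,  q4 ↦ false,  q5 ↦ true.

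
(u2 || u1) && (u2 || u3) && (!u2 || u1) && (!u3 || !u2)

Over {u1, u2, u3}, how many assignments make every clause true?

There are 2^3 = 8 truth assignments over (u1, u2, u3).
Check each against the 4 clauses (columns in the order u1, u2, u3):
  F F F  ✗ fails (u2 || u1)
  F F T  ✗ fails (u2 || u1)
  F T F  ✗ fails (!u2 || u1)
  F T T  ✗ fails (!u2 || u1)
  T F F  ✗ fails (u2 || u3)
  T F T  ✓ satisfies all
  T T F  ✓ satisfies all
  T T T  ✗ fails (!u3 || !u2)
2 of the 8 rows are models.

2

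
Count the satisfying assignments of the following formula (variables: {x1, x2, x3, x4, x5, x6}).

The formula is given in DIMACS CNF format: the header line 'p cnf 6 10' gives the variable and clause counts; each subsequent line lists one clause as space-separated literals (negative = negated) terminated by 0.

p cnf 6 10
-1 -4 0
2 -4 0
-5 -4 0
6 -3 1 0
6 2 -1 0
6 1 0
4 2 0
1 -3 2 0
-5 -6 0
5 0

2

There are 2^6 = 64 truth assignments over (x1, x2, x3, x4, x5, x6).
Split on x2. With x2 = True, the clauses containing x2 are satisfied and ¬x2 drops from the rest; 2 of the 2^5 = 32 assignments to the other variables satisfy what remains.
With x2 = False, by the same count on the reduced clause set, 0 assignments work.
(One model: x1=T, x2=T, x3=F, x4=F, x5=T, x6=F.)
Total: 2 + 0 = 2.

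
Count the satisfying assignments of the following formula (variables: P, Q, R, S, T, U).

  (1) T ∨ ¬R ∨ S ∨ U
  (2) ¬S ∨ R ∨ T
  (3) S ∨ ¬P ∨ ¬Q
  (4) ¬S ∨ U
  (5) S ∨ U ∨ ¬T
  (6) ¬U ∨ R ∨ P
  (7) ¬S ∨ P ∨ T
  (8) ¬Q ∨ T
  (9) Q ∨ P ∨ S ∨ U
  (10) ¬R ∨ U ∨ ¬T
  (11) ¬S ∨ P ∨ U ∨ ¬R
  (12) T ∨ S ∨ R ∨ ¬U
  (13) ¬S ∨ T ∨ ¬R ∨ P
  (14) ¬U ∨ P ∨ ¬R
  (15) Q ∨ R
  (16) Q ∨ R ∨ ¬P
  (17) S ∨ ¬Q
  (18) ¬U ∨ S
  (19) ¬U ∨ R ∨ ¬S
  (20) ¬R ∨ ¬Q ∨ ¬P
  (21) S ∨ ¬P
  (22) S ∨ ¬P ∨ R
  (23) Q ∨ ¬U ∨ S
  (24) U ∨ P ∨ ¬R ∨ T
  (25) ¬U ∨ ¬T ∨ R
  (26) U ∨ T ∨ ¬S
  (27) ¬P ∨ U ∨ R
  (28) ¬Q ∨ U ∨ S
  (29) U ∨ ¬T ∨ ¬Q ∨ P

There are 2^6 = 64 truth assignments over (P, Q, R, S, T, U).
Split on Q. With Q = True, the clauses containing Q are satisfied and ¬Q drops from the rest; 0 of the 2^5 = 32 assignments to the other variables satisfy what remains.
With Q = False, by the same count on the reduced clause set, 2 assignments work.
(One model: P=T, Q=F, R=T, S=T, T=F, U=T.)
Total: 0 + 2 = 2.

2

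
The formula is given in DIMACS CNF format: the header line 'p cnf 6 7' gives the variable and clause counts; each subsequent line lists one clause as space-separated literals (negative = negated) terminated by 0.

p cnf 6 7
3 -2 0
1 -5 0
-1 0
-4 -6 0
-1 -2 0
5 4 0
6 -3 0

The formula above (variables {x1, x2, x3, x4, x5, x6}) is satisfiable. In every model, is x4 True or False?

Suppose x4 = False.
The clause (¬x1) is unit, so x1 = False.
The clause (¬x5) is unit, so x5 = False.
Now (x5) is unsatisfied and unit — conflict.
So every satisfying assignment has x4 = True.

True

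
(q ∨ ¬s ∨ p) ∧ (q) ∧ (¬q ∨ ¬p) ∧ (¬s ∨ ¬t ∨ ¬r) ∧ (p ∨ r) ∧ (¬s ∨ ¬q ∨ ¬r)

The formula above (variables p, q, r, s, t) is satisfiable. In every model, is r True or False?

True

Suppose r = False.
(q) alone gives q = True.
(¬p) alone gives p = False.
That conflicts with the unit clause (p).
So every satisfying assignment has r = True.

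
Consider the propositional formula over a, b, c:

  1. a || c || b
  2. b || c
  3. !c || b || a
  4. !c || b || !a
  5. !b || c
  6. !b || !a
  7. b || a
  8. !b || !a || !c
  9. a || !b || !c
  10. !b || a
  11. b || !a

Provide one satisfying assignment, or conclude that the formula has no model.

Branch on b: set b = true.
Unit clause (c) forces c = true.
Unit clause (!a) forces a = false.
But (a) is also a unit clause — contradiction.
So b must be the other value — set b = false.
Unit clause (c) forces c = true.
Unit clause (a) forces a = true.
But (!a) is also a unit clause — contradiction.
Either choice for b ends in contradiction.

UNSATISFIABLE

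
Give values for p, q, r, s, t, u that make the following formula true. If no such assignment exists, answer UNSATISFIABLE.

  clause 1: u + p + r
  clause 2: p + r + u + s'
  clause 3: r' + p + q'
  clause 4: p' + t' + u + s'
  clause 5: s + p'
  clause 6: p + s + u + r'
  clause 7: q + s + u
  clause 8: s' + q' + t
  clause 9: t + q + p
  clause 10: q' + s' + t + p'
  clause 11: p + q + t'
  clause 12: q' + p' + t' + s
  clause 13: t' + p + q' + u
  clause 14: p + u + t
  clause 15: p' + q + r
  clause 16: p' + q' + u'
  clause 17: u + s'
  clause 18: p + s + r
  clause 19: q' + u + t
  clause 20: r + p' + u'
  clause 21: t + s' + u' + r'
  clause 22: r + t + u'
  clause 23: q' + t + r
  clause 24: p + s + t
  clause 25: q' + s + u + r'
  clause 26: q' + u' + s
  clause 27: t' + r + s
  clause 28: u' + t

Try s = 1.
(u) alone gives u = 1.
(t) alone gives t = 1.
Try p = 0.
(q) alone gives q = 1.
(r') alone gives r = 0.
All clauses are satisfied.

p: 0,  q: 1,  r: 0,  s: 1,  t: 1,  u: 1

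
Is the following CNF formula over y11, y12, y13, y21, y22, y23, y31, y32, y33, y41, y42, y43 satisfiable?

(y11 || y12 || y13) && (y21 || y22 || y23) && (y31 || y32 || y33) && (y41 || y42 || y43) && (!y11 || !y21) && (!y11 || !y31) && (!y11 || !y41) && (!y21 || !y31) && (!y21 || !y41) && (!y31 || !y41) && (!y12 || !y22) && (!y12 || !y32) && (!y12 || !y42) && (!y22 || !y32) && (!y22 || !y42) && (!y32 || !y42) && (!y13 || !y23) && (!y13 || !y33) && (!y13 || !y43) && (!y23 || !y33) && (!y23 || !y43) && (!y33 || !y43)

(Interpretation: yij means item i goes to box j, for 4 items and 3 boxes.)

Branch on y11: set y11 = false.
Branch on y12: set y12 = true.
The clause (!y22) is unit, so y22 = false.
The clause (!y32) is unit, so y32 = false.
The clause (!y42) is unit, so y42 = false.
Branch on y21: set y21 = true.
The clause (!y31) is unit, so y31 = false.
The clause (y33) is unit, so y33 = true.
The clause (!y41) is unit, so y41 = false.
The clause (y43) is unit, so y43 = true.
Now (!y43) is unsatisfied and unit — conflict.
That branch fails; take y21 = false instead.
The clause (y23) is unit, so y23 = true.
The clause (!y13) is unit, so y13 = false.
The clause (!y33) is unit, so y33 = false.
The clause (y31) is unit, so y31 = true.
The clause (!y41) is unit, so y41 = false.
The clause (y43) is unit, so y43 = true.
Now (!y43) is unsatisfied and unit — conflict.
Both values of y21 lead to a conflict.
That branch fails; take y12 = false instead.
The clause (y13) is unit, so y13 = true.
The clause (!y23) is unit, so y23 = false.
The clause (!y33) is unit, so y33 = false.
The clause (!y43) is unit, so y43 = false.
Branch on y21: set y21 = true.
The clause (!y31) is unit, so y31 = false.
The clause (y32) is unit, so y32 = true.
The clause (!y41) is unit, so y41 = false.
The clause (y42) is unit, so y42 = true.
Now (!y42) is unsatisfied and unit — conflict.
That branch fails; take y21 = false instead.
The clause (y22) is unit, so y22 = true.
The clause (!y32) is unit, so y32 = false.
The clause (y31) is unit, so y31 = true.
The clause (!y41) is unit, so y41 = false.
The clause (y42) is unit, so y42 = true.
Now (!y42) is unsatisfied and unit — conflict.
Both values of y21 lead to a conflict.
Both values of y12 lead to a conflict.
That branch fails; take y11 = true instead.
The clause (!y21) is unit, so y21 = false.
The clause (!y31) is unit, so y31 = false.
The clause (!y41) is unit, so y41 = false.
Branch on y22: set y22 = true.
The clause (!y12) is unit, so y12 = false.
The clause (!y32) is unit, so y32 = false.
The clause (y33) is unit, so y33 = true.
The clause (!y42) is unit, so y42 = false.
The clause (y43) is unit, so y43 = true.
Now (!y43) is unsatisfied and unit — conflict.
That branch fails; take y22 = false instead.
The clause (y23) is unit, so y23 = true.
The clause (!y13) is unit, so y13 = false.
The clause (!y33) is unit, so y33 = false.
The clause (y32) is unit, so y32 = true.
The clause (!y12) is unit, so y12 = false.
The clause (!y42) is unit, so y42 = false.
The clause (y43) is unit, so y43 = true.
Now (!y43) is unsatisfied and unit — conflict.
Both values of y22 lead to a conflict.
Both values of y11 lead to a conflict.
No assignment satisfies every clause.

No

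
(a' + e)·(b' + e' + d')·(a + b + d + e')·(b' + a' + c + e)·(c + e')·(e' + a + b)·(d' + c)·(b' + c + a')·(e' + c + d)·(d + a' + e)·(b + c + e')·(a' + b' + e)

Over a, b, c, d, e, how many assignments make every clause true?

10

There are 2^5 = 32 truth assignments over (a, b, c, d, e).
Split on a. With a = 1, the clauses containing a are satisfied and a' drops from the rest; 3 of the 2^4 = 16 assignments to the other variables satisfy what remains.
With a = 0, by the same count on the reduced clause set, 7 assignments work.
(One model: a=F, b=F, c=F, d=F, e=F.)
Total: 3 + 7 = 10.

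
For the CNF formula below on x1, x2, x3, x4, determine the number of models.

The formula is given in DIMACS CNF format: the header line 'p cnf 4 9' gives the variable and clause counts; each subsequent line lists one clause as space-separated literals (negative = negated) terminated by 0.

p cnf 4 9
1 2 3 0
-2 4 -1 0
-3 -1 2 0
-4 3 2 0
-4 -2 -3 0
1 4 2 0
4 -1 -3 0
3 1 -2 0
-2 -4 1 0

4

There are 2^4 = 16 truth assignments over (x1, x2, x3, x4).
Check each against the 9 clauses (columns in the order x1, x2, x3, x4):
  F F F F  ✗ fails (x1 ∨ x2 ∨ x3)
  F F F T  ✗ fails (x1 ∨ x2 ∨ x3)
  F F T F  ✗ fails (x1 ∨ x4 ∨ x2)
  F F T T  ✓ satisfies all
  F T F F  ✗ fails (x3 ∨ x1 ∨ ¬x2)
  F T F T  ✗ fails (x3 ∨ x1 ∨ ¬x2)
  F T T F  ✓ satisfies all
  F T T T  ✗ fails (¬x4 ∨ ¬x2 ∨ ¬x3)
  T F F F  ✓ satisfies all
  T F F T  ✗ fails (¬x4 ∨ x3 ∨ x2)
  T F T F  ✗ fails (¬x3 ∨ ¬x1 ∨ x2)
  T F T T  ✗ fails (¬x3 ∨ ¬x1 ∨ x2)
  T T F F  ✗ fails (¬x2 ∨ x4 ∨ ¬x1)
  T T F T  ✓ satisfies all
  T T T F  ✗ fails (¬x2 ∨ x4 ∨ ¬x1)
  T T T T  ✗ fails (¬x4 ∨ ¬x2 ∨ ¬x3)
4 of the 16 rows are models.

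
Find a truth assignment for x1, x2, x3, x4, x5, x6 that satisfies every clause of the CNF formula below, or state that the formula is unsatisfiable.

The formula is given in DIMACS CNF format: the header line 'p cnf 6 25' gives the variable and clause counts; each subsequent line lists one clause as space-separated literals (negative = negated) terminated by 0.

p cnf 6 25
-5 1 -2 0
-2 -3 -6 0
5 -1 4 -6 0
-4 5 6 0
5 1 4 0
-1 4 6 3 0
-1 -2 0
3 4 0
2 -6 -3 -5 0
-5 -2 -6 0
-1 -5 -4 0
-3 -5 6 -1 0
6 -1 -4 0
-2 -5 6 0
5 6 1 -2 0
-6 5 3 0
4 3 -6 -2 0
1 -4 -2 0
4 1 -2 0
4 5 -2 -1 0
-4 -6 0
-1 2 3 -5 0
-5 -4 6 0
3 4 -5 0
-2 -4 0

Try x1 = False.
Try x5 = True.
(¬x2) alone gives x2 = False.
Try x3 = True.
(¬x6) alone gives x6 = False.
(¬x4) alone gives x4 = False.
All clauses are satisfied.

x1: False; x2: False; x3: True; x4: False; x5: True; x6: False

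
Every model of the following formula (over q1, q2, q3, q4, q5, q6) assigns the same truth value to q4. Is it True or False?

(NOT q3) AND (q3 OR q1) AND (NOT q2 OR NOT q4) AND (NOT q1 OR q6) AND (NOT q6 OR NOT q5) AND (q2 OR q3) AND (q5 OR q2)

False

Suppose q4 = true.
Unit clause (NOT q3) forces q3 = false.
Unit clause (q1) forces q1 = true.
Unit clause (NOT q2) forces q2 = false.
That conflicts with the unit clause (q2).
So every satisfying assignment has q4 = False.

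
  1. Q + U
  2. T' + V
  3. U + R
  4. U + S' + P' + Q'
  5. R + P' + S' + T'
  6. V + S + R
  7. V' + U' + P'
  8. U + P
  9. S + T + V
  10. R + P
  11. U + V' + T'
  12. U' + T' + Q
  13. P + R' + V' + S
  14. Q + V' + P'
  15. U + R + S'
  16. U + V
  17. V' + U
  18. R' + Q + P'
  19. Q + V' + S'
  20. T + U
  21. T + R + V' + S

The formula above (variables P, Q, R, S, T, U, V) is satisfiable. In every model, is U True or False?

True

Suppose U = 0.
(Q) alone gives Q = 1.
(R) alone gives R = 1.
(P) alone gives P = 1.
(S') alone gives S = 0.
(V) alone gives V = 1.
Now (V') is unsatisfied and unit — conflict.
So every satisfying assignment has U = True.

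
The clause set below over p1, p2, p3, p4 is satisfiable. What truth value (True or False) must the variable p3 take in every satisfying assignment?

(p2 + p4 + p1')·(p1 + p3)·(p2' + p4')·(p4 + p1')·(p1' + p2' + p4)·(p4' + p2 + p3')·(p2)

Suppose p3 = 0.
From the singleton clause (p1), p1 = 1.
From the singleton clause (p4), p4 = 1.
From the singleton clause (p2'), p2 = 0.
But (p2) is also a unit clause — contradiction.
So every satisfying assignment has p3 = True.

True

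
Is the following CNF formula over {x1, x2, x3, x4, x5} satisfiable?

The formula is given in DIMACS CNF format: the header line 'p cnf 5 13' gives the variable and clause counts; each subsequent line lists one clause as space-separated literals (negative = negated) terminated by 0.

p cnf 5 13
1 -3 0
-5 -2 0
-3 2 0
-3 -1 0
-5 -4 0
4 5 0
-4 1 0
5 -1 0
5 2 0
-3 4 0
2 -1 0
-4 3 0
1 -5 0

Case x1 = True:
From the singleton clause (¬x3), x3 = False.
From the singleton clause (x5), x5 = True.
From the singleton clause (¬x2), x2 = False.
That conflicts with the unit clause (x2).
Undo x1 and try x1 = False.
From the singleton clause (¬x3), x3 = False.
From the singleton clause (¬x4), x4 = False.
From the singleton clause (x5), x5 = True.
That conflicts with the unit clause (¬x5).
Neither x1 = True nor x1 = False works.
No assignment satisfies every clause.

Unsatisfiable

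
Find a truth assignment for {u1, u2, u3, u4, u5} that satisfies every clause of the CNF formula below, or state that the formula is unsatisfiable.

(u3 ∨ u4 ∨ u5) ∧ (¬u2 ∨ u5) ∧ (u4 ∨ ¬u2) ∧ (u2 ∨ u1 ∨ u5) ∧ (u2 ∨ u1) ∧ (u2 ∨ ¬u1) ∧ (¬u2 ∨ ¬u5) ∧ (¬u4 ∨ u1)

UNSATISFIABLE

Branch on u2: set u2 = False.
Unit clause (u1) forces u1 = True.
But (¬u1) is also a unit clause — contradiction.
Backtrack on u2: now try u2 = True.
Unit clause (u5) forces u5 = True.
But (¬u5) is also a unit clause — contradiction.
Neither u2 = True nor u2 = False works.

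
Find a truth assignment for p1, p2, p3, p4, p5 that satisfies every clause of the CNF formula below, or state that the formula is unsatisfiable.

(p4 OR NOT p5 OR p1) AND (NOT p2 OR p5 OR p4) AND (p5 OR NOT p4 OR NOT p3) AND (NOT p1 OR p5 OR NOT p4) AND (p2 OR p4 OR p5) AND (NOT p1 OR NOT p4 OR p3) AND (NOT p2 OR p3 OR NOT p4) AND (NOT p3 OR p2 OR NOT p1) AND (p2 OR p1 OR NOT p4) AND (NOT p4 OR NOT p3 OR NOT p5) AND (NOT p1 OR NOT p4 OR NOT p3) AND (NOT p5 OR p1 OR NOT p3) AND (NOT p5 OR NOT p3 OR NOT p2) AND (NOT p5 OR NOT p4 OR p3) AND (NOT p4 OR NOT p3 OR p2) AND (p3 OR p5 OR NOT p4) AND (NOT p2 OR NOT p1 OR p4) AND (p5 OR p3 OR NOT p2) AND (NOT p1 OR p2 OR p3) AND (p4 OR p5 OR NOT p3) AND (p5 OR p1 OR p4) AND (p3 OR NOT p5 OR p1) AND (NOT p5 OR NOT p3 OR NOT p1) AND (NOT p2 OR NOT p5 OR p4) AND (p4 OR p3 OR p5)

Try p4 = true.
Try p5 = true.
Unit clause (NOT p3) forces p3 = false.
Now (p3) is unsatisfied and unit — conflict.
Backtrack on p5: now try p5 = false.
Unit clause (NOT p3) forces p3 = false.
Now (p3) is unsatisfied and unit — conflict.
Both values of p5 lead to a conflict.
Backtrack on p4: now try p4 = false.
Try p5 = false.
Unit clause (NOT p2) forces p2 = false.
Now (p2) is unsatisfied and unit — conflict.
Backtrack on p5: now try p5 = true.
Unit clause (p1) forces p1 = true.
Unit clause (NOT p2) forces p2 = false.
Unit clause (NOT p3) forces p3 = false.
Now (p3) is unsatisfied and unit — conflict.
Both values of p5 lead to a conflict.
Both values of p4 lead to a conflict.

UNSATISFIABLE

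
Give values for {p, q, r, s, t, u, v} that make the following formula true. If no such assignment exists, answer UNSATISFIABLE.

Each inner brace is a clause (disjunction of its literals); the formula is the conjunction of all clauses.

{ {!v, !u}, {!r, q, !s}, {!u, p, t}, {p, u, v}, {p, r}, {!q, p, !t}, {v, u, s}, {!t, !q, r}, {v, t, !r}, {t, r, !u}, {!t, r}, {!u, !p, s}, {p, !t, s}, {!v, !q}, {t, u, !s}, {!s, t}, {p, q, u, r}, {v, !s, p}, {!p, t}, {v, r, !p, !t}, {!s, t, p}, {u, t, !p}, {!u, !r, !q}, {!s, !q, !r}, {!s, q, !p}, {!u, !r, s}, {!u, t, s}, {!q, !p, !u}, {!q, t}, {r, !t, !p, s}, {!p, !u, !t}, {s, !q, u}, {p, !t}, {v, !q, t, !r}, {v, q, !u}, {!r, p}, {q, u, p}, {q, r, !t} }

p: true; q: false; r: true; s: false; t: true; u: false; v: true

Branch on v: set v = true.
The clause (!u) is unit, so u = false.
The clause (!q) is unit, so q = false.
The clause (p) is unit, so p = true.
The clause (t) is unit, so t = true.
The clause (r) is unit, so r = true.
The clause (!s) is unit, so s = false.
All clauses are satisfied.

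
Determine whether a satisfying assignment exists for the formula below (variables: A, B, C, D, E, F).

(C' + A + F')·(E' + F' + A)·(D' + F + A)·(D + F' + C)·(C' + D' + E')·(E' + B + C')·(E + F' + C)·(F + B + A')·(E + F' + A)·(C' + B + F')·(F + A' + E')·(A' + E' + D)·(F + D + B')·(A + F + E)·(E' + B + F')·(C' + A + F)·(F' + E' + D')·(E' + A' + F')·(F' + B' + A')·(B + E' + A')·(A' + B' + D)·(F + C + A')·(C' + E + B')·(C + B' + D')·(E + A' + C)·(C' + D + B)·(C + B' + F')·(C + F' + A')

Try C = 0.
Try D = 0.
Unit clause (F') forces F = 0.
Unit clause (B') forces B = 0.
Unit clause (A') forces A = 0.
Unit clause (E) forces E = 1.
Every clause now holds.
A satisfying assignment: A: 0, B: 0, C: 0, D: 0, E: 1, F: 0.

Satisfiable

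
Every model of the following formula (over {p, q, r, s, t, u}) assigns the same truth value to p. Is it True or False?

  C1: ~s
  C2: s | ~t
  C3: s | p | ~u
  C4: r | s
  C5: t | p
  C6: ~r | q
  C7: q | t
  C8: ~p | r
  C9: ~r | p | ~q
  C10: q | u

True

Suppose p = 0.
From the singleton clause (~s), s = 0.
From the singleton clause (~t), t = 0.
Now (t) is unsatisfied and unit — conflict.
So every satisfying assignment has p = True.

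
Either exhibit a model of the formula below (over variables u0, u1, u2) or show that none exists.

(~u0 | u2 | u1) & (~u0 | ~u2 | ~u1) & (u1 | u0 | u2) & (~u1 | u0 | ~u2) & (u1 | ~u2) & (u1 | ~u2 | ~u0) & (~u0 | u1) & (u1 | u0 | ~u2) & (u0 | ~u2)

u0: 1, u1: 1, u2: 0

Try u1 = 1.
Try u0 = 1.
The clause (~u2) is unit, so u2 = 0.
This assignment satisfies each clause.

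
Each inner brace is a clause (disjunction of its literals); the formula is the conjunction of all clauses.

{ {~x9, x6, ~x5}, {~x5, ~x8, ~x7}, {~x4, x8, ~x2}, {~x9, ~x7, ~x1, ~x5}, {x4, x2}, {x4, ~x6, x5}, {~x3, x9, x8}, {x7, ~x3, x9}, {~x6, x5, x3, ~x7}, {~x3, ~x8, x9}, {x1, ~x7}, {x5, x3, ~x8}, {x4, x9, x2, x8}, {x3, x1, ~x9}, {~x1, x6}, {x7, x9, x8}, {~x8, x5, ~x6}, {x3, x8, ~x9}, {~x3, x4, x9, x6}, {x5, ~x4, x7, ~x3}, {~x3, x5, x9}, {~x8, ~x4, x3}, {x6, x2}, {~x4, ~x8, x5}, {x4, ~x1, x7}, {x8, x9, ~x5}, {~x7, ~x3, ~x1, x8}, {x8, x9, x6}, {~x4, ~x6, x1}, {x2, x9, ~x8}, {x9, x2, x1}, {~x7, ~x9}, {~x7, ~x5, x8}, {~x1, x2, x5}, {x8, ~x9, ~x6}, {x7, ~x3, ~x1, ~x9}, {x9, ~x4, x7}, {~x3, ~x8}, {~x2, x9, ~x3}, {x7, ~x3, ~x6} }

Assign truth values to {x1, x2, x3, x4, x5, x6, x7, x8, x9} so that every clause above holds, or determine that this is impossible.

Case x4 = 0:
From the singleton clause (x2), x2 = 1.
Case x6 = 0:
From the singleton clause (~x1), x1 = 0.
From the singleton clause (~x7), x7 = 0.
Case x9 = 0:
From the singleton clause (~x3), x3 = 0.
From the singleton clause (x8), x8 = 1.
From the singleton clause (x5), x5 = 1.
All clauses are satisfied.

x1 ↦ 0, x2 ↦ 1, x3 ↦ 0, x4 ↦ 0, x5 ↦ 1, x6 ↦ 0, x7 ↦ 0, x8 ↦ 1, x9 ↦ 0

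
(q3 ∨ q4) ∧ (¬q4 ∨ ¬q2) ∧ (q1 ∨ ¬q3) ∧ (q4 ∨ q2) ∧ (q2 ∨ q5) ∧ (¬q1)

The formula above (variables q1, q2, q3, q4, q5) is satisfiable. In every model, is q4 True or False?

Suppose q4 = False.
From the singleton clause (q3), q3 = True.
From the singleton clause (q1), q1 = True.
That conflicts with the unit clause (¬q1).
So every satisfying assignment has q4 = True.

True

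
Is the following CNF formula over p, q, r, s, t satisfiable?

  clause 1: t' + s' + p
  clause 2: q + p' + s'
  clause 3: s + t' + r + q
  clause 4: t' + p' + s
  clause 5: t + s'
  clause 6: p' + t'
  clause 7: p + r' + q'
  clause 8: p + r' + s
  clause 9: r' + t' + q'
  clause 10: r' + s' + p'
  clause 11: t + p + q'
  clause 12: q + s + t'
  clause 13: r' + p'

Suppose t = 0.
(s') alone gives s = 0.
Suppose p = 1.
(r') alone gives r = 0.
Every clause is now satisfied; q is unconstrained.
A satisfying assignment: p: 1,  q: 1,  r: 0,  s: 0,  t: 0.

Satisfiable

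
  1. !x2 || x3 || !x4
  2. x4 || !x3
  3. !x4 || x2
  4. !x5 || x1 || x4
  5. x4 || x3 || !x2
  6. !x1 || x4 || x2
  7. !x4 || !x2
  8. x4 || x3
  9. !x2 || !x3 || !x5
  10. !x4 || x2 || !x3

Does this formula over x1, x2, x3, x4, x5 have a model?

Branch on x4: set x4 = true.
(x2) alone gives x2 = true.
Now (!x2) is unsatisfied and unit — conflict.
Undo x4 and try x4 = false.
(!x3) alone gives x3 = false.
Now (x3) is unsatisfied and unit — conflict.
Either choice for x4 ends in contradiction.
No assignment satisfies every clause.

No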